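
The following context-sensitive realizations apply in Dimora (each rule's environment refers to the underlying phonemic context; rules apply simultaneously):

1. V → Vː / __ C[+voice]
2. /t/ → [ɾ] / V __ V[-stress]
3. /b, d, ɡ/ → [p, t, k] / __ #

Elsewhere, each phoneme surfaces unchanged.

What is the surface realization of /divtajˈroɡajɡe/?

[diːvtaːjˈroːɡaːjɡe]

/d/ (word-initial) fails the environment for rule 3, so it stays [d].
/i/ meets the environment for rule 1 (before a voiced consonant) → [iː].
/v/ stays [v].
/t/ (between /v/ and /a/): rule 2 targets it, but not between a vowel and a following unstressed vowel → unchanged [t].
/a/ — between /t/ and /j/, before a voiced consonant — surfaces as [aː] (rule 1).
/j/ (between /a/ and /r/): no rule targets it → [j].
/r/ stays [r].
/o/ — between /r/ and /ɡ/, before a voiced consonant — surfaces as [oː] (rule 1).
/ɡ/ — between /o/ and /a/; rule 3 does not apply here → [ɡ].
/a/ meets the environment for rule 1 (before a voiced consonant) → [aː].
/j/ (between /a/ and /ɡ/) is unaffected → [j].
/ɡ/ (between /j/ and /e/) fails the environment for rule 3, so it stays [ɡ].
/e/ (word-final) is in the target of rule 1 but the environment (before a voiced consonant) is not met → [e].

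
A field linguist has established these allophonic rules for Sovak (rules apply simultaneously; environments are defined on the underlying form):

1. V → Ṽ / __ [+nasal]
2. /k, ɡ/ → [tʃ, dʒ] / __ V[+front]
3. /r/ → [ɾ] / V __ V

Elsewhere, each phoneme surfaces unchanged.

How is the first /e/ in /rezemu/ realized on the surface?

/e/ (between /r/ and /z/) is in the target of rule 1 but the environment (before a nasal consonant) is not met → [e].

[e]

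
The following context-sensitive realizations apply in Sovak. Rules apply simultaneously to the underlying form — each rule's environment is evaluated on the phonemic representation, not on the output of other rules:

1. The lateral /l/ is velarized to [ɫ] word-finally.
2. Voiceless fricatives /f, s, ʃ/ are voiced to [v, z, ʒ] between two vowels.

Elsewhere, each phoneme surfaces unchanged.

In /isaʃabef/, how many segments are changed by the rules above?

2

Segments that undergo a rule: /s/ → [z] (rule 2); /ʃ/ → [ʒ] (rule 2).
All other segments surface unchanged.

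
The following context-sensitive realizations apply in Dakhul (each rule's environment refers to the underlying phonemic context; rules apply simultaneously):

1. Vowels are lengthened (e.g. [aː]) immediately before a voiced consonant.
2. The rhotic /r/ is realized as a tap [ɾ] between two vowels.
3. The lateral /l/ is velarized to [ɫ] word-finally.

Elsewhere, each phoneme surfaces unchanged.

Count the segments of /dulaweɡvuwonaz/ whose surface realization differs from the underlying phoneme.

Segments that undergo a rule: /u/ → [uː] (rule 1); /a/ → [aː] (rule 1); /e/ → [eː] (rule 1); /u/ → [uː] (rule 1); /o/ → [oː] (rule 1); /a/ → [aː] (rule 1).
All other segments surface unchanged.

6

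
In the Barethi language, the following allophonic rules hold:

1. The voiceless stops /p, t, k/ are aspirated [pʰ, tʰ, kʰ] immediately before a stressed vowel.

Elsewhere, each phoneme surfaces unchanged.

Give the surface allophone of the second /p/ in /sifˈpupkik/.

/p/ — between /u/ and /k/; rule 1 does not apply here → [p].

[p]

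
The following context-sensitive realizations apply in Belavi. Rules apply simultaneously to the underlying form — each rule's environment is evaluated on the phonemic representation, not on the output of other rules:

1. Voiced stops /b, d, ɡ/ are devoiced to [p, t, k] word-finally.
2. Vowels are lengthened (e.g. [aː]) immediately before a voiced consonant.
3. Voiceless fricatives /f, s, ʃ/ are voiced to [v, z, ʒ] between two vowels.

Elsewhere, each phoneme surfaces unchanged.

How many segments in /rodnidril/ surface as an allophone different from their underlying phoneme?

3

Segments that undergo a rule: /o/ → [oː] (rule 2); /i/ → [iː] (rule 2); /i/ → [iː] (rule 2).
All other segments surface unchanged.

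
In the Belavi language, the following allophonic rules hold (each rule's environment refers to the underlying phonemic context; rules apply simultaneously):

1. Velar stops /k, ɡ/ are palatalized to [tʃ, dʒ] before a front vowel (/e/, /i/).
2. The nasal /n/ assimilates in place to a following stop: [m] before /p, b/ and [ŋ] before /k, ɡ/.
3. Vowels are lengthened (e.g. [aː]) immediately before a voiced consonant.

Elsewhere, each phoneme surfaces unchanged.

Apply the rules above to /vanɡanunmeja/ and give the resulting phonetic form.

[vaːŋɡaːnuːnmeːja]

/v/ stays [v].
Rule 3 applies to /a/ (between /v/ and /n/: before a voiced consonant) → [aː].
Rule 2 applies to /n/ (between /a/ and /ɡ/: before a labial or velar stop) → [ŋ].
/ɡ/ (between /n/ and /a/) fails the environment for rule 1, so it stays [ɡ].
/a/ meets the environment for rule 3 (before a voiced consonant) → [aː].
/n/ (between /a/ and /u/) fails the environment for rule 2, so it stays [n].
/u/ (between /n/ and /n/) occurs before a voiced consonant → [uː] by rule 3.
/n/ (between /u/ and /m/) is in the target of rule 2 but the environment (before a labial or velar stop) is not met → [n].
/m/ (between /n/ and /e/): no rule targets it → [m].
/e/ — between /m/ and /j/, before a voiced consonant — surfaces as [eː] (rule 3).
/j/ (between /e/ and /a/): no rule targets it → [j].
/a/ (word-final) is in the target of rule 3 but the environment (before a voiced consonant) is not met → [a].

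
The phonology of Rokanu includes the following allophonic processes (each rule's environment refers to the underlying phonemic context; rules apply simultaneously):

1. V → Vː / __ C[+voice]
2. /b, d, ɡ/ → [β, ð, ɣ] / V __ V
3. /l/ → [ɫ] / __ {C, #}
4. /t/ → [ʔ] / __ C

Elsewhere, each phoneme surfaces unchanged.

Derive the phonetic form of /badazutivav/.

/b/ — word-initial; rule 2 does not apply here → [b].
/a/ (between /b/ and /d/): before a voiced consonant, so rule 1 applies → [aː].
/d/ meets the environment for rule 2 (between two vowels) → [ð].
/a/ meets the environment for rule 1 (before a voiced consonant) → [aː].
/u/ — between /z/ and /t/; rule 1 does not apply here → [u].
/t/ (between /u/ and /i/): rule 4 targets it, but not immediately before a consonant → unchanged [t].
/i/ meets the environment for rule 1 (before a voiced consonant) → [iː].
Rule 1 applies to /a/ (between /v/ and /v/: before a voiced consonant) → [aː].

[baːðaːzutiːvaːv]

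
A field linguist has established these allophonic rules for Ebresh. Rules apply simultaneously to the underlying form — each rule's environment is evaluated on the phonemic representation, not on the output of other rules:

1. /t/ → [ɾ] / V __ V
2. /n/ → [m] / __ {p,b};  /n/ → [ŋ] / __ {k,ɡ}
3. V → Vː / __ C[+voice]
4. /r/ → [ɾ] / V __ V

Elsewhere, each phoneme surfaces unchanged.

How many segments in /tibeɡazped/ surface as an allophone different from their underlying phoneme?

4

Segments that undergo a rule: /i/ → [iː] (rule 3); /e/ → [eː] (rule 3); /a/ → [aː] (rule 3); /e/ → [eː] (rule 3).
All other segments surface unchanged.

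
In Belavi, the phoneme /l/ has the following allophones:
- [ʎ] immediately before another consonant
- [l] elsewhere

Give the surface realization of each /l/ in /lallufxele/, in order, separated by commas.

Occurrence 1 (position 1): no conditioning environment matches → elsewhere allophone [l].
Occurrence 2 (position 3): immediately before another consonant → [ʎ].
Occurrence 3 (position 4): no conditioning environment matches → elsewhere allophone [l].
Occurrence 4 (position 9): no conditioning environment matches → elsewhere allophone [l].

[l], [ʎ], [l], [l]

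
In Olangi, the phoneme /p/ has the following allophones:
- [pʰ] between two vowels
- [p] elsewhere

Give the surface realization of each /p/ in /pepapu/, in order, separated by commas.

Occurrence 1 (position 1): no conditioning environment matches → elsewhere allophone [p].
Occurrence 2 (position 3): between two vowels → [pʰ].
Occurrence 3 (position 5): between two vowels → [pʰ].

[p], [pʰ], [pʰ]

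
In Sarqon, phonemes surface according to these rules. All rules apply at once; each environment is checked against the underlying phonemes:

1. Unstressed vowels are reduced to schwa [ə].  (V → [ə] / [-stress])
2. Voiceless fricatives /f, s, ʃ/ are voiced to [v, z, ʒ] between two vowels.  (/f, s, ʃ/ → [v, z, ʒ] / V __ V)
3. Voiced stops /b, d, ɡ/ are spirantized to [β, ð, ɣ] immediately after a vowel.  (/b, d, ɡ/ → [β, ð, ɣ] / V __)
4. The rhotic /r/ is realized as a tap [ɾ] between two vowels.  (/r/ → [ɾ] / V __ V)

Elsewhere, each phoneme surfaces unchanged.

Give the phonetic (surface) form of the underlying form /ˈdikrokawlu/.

[ˈdikrəkəwlə]

/d/ (word-initial): rule 3 targets it, but not immediately after a vowel → unchanged [d].
/i/ (between /d/ and /k/): rule 1 targets it, but not in an unstressed syllable → unchanged [i].
/r/ (between /k/ and /o/) is in the target of rule 4 but the environment (between two vowels) is not met → [r].
/o/ (between /r/ and /k/) occurs in an unstressed syllable → [ə] by rule 1.
/a/ — between /k/ and /w/, in an unstressed syllable — surfaces as [ə] (rule 1).
/u/ (word-final): in an unstressed syllable, so rule 1 applies → [ə].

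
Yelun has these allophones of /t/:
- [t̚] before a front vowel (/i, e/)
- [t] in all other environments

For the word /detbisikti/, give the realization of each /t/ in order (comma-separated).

[t], [t̚]

Occurrence 1 (position 3): no conditioning environment matches → elsewhere allophone [t].
Occurrence 2 (position 9): before a front vowel (/i, e/) → [t̚].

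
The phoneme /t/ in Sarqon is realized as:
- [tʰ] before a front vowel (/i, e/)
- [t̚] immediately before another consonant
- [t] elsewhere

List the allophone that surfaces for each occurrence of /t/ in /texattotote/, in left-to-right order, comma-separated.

Occurrence 1 (position 1): before a front vowel (/i, e/) → [tʰ].
Occurrence 2 (position 5): immediately before another consonant → [t̚].
Occurrence 3 (position 6): no conditioning environment matches → elsewhere allophone [t].
Occurrence 4 (position 8): no conditioning environment matches → elsewhere allophone [t].
Occurrence 5 (position 10): before a front vowel (/i, e/) → [tʰ].

[tʰ], [t̚], [t], [t], [tʰ]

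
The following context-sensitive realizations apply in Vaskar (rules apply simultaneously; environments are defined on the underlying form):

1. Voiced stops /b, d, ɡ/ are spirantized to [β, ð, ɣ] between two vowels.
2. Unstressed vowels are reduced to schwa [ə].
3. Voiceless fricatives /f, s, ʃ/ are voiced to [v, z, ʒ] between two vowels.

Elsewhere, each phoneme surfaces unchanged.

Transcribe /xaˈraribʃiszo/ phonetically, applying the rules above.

/a/ (between /x/ and /r/): in an unstressed syllable, so rule 2 applies → [ə].
/a/ (between /r/ and /r/) fails the environment for rule 2, so it stays [a].
/i/ (between /r/ and /b/): in an unstressed syllable, so rule 2 applies → [ə].
/b/ (between /i/ and /ʃ/): rule 1 targets it, but not between two vowels → unchanged [b].
/ʃ/ (between /b/ and /i/): rule 3 targets it, but not between two vowels → unchanged [ʃ].
Rule 2 applies to /i/ (between /ʃ/ and /s/: in an unstressed syllable) → [ə].
/s/ (between /i/ and /z/) is in the target of rule 3 but the environment (between two vowels) is not met → [s].
/o/ meets the environment for rule 2 (in an unstressed syllable) → [ə].

[xəˈrarəbʃəszə]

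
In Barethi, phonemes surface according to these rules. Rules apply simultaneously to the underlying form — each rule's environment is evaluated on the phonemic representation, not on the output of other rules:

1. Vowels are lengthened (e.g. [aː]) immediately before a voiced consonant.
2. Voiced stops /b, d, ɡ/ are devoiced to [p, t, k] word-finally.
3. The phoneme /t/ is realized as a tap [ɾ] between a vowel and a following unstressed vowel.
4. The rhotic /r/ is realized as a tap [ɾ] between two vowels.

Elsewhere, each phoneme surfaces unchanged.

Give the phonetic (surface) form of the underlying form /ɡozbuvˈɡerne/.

[ɡoːzbuːvˈɡeːrne]

/ɡ/ (word-initial) fails the environment for rule 2, so it stays [ɡ].
/o/ (between /ɡ/ and /z/) occurs before a voiced consonant → [oː] by rule 1.
/z/ stays [z].
/b/ — between /z/ and /u/; rule 2 does not apply here → [b].
/u/ — between /b/ and /v/, before a voiced consonant — surfaces as [uː] (rule 1).
/v/ (between /u/ and /ɡ/) is unaffected → [v].
/ɡ/ — between /v/ and /e/; rule 2 does not apply here → [ɡ].
/e/ — between /ɡ/ and /r/, before a voiced consonant — surfaces as [eː] (rule 1).
/r/ — between /e/ and /n/; rule 4 does not apply here → [r].
/n/ (between /r/ and /e/) is unaffected → [n].
/e/ (word-final): rule 1 targets it, but not before a voiced consonant → unchanged [e].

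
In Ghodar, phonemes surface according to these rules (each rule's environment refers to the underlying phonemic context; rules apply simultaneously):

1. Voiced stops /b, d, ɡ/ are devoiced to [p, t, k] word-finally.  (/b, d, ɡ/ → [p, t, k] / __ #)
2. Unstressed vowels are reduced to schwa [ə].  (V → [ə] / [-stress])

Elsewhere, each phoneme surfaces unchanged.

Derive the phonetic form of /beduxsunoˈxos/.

/b/ (word-initial): rule 1 targets it, but not word-finally → unchanged [b].
/e/ meets the environment for rule 2 (in an unstressed syllable) → [ə].
/d/ (between /e/ and /u/) fails the environment for rule 1, so it stays [d].
/u/ — between /d/ and /x/, in an unstressed syllable — surfaces as [ə] (rule 2).
/x/ (between /u/ and /s/) is unaffected → [x].
/s/ (between /x/ and /u/) is unaffected → [s].
/u/ (between /s/ and /n/): in an unstressed syllable, so rule 2 applies → [ə].
/n/ stays [n].
/o/ — between /n/ and /x/, in an unstressed syllable — surfaces as [ə] (rule 2).
/x/ (between /o/ and /o/) is unaffected → [x].
/o/ (between /x/ and /s/) fails the environment for rule 2, so it stays [o].
/s/ — not in any rule's target class → [s].

[bədəxsənəˈxos]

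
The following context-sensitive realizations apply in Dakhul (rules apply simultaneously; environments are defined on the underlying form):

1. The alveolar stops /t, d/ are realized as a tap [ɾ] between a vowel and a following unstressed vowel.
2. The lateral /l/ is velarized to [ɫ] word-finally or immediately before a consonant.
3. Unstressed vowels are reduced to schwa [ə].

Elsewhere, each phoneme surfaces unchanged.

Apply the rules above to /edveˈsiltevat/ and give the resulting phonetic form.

/e/ — word-initial, in an unstressed syllable — surfaces as [ə] (rule 3).
/d/ — between /e/ and /v/; rule 1 does not apply here → [d].
/v/ (between /d/ and /e/) is unaffected → [v].
/e/ meets the environment for rule 3 (in an unstressed syllable) → [ə].
/s/ (between /e/ and /i/): no rule targets it → [s].
/i/ (between /s/ and /l/) is in the target of rule 3 but the environment (in an unstressed syllable) is not met → [i].
/l/ — between /i/ and /t/, word-finally or immediately before a consonant — surfaces as [ɫ] (rule 2).
/t/ (between /l/ and /e/) fails the environment for rule 1, so it stays [t].
/e/ (between /t/ and /v/) occurs in an unstressed syllable → [ə] by rule 3.
/v/ — not in any rule's target class → [v].
/a/ — between /v/ and /t/, in an unstressed syllable — surfaces as [ə] (rule 3).
/t/ (word-final) fails the environment for rule 1, so it stays [t].

[ədvəˈsiɫtəvət]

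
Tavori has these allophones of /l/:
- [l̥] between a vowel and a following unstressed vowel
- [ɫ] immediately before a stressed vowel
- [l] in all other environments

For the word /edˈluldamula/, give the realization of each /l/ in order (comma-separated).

Occurrence 1 (position 3): immediately before a stressed vowel → [ɫ].
Occurrence 2 (position 5): no conditioning environment matches → elsewhere allophone [l].
Occurrence 3 (position 10): between a vowel and a following unstressed vowel → [l̥].

[ɫ], [l], [l̥]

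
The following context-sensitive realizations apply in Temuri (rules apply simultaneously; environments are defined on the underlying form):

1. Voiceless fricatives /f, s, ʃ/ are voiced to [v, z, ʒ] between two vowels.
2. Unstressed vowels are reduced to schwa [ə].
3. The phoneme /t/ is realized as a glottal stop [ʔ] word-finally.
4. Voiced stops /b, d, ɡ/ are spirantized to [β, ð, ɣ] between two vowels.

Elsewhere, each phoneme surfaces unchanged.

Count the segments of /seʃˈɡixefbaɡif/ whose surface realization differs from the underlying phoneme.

5

Segments that undergo a rule: /e/ → [ə] (rule 2); /e/ → [ə] (rule 2); /a/ → [ə] (rule 2); /ɡ/ → [ɣ] (rule 4); /i/ → [ə] (rule 2).
All other segments surface unchanged.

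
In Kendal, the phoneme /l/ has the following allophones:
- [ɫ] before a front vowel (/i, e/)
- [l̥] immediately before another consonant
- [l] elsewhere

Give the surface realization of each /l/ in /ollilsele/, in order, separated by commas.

Occurrence 1 (position 2): immediately before another consonant → [l̥].
Occurrence 2 (position 3): before a front vowel (/i, e/) → [ɫ].
Occurrence 3 (position 5): immediately before another consonant → [l̥].
Occurrence 4 (position 8): before a front vowel (/i, e/) → [ɫ].

[l̥], [ɫ], [l̥], [ɫ]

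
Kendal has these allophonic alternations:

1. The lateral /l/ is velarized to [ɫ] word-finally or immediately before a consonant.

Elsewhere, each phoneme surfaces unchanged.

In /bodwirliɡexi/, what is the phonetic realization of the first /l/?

/l/ — between /r/ and /i/; rule 1 does not apply here → [l].

[l]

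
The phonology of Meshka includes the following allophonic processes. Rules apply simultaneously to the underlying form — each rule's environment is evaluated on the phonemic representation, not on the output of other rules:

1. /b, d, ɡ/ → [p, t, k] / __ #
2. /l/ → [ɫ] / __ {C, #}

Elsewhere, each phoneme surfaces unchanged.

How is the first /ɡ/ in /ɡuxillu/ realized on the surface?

/ɡ/ (word-initial): rule 1 targets it, but not word-finally → unchanged [ɡ].

[ɡ]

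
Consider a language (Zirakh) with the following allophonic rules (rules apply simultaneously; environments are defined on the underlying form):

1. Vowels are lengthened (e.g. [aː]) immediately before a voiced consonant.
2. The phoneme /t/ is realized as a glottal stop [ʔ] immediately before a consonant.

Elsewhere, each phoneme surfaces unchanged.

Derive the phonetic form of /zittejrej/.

[ziʔteːjreːj]

/z/ stays [z].
/i/ — between /z/ and /t/; rule 1 does not apply here → [i].
Rule 2 applies to /t/ (between /i/ and /t/: immediately before a consonant) → [ʔ].
/t/ — between /t/ and /e/; rule 2 does not apply here → [t].
/e/ — between /t/ and /j/, before a voiced consonant — surfaces as [eː] (rule 1).
/j/ (between /e/ and /r/) is unaffected → [j].
/r/ (between /j/ and /e/) is unaffected → [r].
Rule 1 applies to /e/ (between /r/ and /j/: before a voiced consonant) → [eː].
/j/ stays [j].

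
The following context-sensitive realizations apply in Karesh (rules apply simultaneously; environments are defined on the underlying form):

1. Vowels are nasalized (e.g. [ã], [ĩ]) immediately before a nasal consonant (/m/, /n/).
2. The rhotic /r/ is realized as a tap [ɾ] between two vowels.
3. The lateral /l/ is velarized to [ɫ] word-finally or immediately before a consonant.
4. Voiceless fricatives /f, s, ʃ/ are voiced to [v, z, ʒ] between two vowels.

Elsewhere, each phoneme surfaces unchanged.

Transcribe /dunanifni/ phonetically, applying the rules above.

/u/ meets the environment for rule 1 (before a nasal consonant) → [ũ].
/a/ meets the environment for rule 1 (before a nasal consonant) → [ã].
/i/ (between /n/ and /f/) is in the target of rule 1 but the environment (before a nasal consonant) is not met → [i].
/f/ (between /i/ and /n/) fails the environment for rule 4, so it stays [f].
/i/ (word-final) is in the target of rule 1 but the environment (before a nasal consonant) is not met → [i].

[dũnãnifni]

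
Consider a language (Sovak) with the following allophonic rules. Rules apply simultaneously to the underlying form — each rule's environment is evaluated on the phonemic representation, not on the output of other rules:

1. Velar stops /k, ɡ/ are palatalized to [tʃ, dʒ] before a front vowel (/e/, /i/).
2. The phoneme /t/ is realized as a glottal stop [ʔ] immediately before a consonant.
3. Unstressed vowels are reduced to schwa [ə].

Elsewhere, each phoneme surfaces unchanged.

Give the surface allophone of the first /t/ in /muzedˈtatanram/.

[t]

/t/ (between /d/ and /a/) fails the environment for rule 2, so it stays [t].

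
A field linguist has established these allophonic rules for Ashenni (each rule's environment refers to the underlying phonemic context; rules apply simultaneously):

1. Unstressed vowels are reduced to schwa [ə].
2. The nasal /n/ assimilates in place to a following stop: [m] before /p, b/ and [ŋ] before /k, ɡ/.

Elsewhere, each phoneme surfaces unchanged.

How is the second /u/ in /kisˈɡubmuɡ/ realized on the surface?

/u/ meets the environment for rule 1 (in an unstressed syllable) → [ə].

[ə]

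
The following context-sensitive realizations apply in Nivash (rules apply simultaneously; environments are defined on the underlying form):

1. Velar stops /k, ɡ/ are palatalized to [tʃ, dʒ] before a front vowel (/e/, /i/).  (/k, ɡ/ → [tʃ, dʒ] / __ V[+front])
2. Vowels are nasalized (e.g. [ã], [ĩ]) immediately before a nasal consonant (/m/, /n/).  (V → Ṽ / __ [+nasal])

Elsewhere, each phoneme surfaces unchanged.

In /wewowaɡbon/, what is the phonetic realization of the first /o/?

/o/ (between /w/ and /w/) is in the target of rule 2 but the environment (before a nasal consonant) is not met → [o].

[o]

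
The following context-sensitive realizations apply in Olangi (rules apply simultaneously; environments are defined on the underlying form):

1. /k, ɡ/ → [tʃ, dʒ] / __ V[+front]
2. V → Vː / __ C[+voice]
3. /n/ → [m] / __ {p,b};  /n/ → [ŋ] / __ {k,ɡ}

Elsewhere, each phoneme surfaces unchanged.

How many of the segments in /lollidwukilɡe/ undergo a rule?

Segments that undergo a rule: /o/ → [oː] (rule 2); /i/ → [iː] (rule 2); /k/ → [tʃ] (rule 1); /i/ → [iː] (rule 2); /ɡ/ → [dʒ] (rule 1).
All other segments surface unchanged.

5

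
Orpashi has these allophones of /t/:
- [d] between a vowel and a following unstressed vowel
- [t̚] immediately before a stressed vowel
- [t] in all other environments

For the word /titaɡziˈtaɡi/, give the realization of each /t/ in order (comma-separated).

Occurrence 1 (position 1): no conditioning environment matches → elsewhere allophone [t].
Occurrence 2 (position 3): between a vowel and a following unstressed vowel → [d].
Occurrence 3 (position 8): immediately before a stressed vowel → [t̚].

[t], [d], [t̚]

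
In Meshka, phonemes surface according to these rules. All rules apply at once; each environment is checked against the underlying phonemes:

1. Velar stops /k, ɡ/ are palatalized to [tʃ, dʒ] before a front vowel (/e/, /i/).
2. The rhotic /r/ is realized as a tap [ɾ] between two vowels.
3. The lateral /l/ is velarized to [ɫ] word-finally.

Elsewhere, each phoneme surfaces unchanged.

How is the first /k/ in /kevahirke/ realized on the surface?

/k/ (word-initial): before a front vowel, so rule 1 applies → [tʃ].

[tʃ]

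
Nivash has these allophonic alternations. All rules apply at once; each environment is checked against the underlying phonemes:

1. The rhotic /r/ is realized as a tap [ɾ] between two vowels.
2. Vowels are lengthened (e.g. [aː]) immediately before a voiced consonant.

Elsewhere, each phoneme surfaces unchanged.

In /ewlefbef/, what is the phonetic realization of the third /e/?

/e/ (between /b/ and /f/) fails the environment for rule 2, so it stays [e].

[e]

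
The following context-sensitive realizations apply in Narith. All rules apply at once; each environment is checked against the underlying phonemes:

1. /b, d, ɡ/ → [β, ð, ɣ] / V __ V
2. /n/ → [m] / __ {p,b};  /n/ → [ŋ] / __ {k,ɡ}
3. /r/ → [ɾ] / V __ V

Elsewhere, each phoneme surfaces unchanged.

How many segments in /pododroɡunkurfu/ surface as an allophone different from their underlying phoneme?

Segments that undergo a rule: /d/ → [ð] (rule 1); /ɡ/ → [ɣ] (rule 1); /n/ → [ŋ] (rule 2).
All other segments surface unchanged.

3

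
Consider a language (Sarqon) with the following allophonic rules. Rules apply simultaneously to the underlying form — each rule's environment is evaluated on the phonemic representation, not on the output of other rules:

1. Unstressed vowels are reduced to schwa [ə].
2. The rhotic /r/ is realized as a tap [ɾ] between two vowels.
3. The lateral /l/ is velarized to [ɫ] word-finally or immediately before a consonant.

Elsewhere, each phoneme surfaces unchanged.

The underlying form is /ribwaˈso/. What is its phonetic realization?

/r/ (word-initial): rule 2 targets it, but not between two vowels → unchanged [r].
/i/ (between /r/ and /b/) occurs in an unstressed syllable → [ə] by rule 1.
/b/ — not in any rule's target class → [b].
/w/ — not in any rule's target class → [w].
/a/ (between /w/ and /s/): in an unstressed syllable, so rule 1 applies → [ə].
/s/ — not in any rule's target class → [s].
/o/ (word-final) fails the environment for rule 1, so it stays [o].

[rəbwəˈso]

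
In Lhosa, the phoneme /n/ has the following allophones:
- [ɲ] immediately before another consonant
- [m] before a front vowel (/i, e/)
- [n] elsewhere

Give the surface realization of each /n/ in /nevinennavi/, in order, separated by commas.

Occurrence 1 (position 1): before a front vowel (/i, e/) → [m].
Occurrence 2 (position 5): before a front vowel (/i, e/) → [m].
Occurrence 3 (position 7): immediately before another consonant → [ɲ].
Occurrence 4 (position 8): no conditioning environment matches → elsewhere allophone [n].

[m], [m], [ɲ], [n]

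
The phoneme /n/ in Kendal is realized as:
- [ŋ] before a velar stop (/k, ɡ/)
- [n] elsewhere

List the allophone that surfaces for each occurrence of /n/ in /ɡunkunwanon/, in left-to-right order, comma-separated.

Occurrence 1 (position 3): before a velar stop → [ŋ].
Occurrence 2 (position 6): no conditioning environment matches → elsewhere allophone [n].
Occurrence 3 (position 9): no conditioning environment matches → elsewhere allophone [n].
Occurrence 4 (position 11): no conditioning environment matches → elsewhere allophone [n].

[ŋ], [n], [n], [n]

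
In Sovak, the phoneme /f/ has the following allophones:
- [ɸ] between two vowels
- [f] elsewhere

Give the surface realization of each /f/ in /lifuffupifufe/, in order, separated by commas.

Occurrence 1 (position 3): between two vowels → [ɸ].
Occurrence 2 (position 5): no conditioning environment matches → elsewhere allophone [f].
Occurrence 3 (position 6): no conditioning environment matches → elsewhere allophone [f].
Occurrence 4 (position 10): between two vowels → [ɸ].
Occurrence 5 (position 12): between two vowels → [ɸ].

[ɸ], [f], [f], [ɸ], [ɸ]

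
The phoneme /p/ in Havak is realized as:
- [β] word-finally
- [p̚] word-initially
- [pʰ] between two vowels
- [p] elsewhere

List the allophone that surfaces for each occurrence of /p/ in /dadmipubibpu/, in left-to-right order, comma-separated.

[pʰ], [p]

Occurrence 1 (position 6): between two vowels → [pʰ].
Occurrence 2 (position 11): no conditioning environment matches → elsewhere allophone [p].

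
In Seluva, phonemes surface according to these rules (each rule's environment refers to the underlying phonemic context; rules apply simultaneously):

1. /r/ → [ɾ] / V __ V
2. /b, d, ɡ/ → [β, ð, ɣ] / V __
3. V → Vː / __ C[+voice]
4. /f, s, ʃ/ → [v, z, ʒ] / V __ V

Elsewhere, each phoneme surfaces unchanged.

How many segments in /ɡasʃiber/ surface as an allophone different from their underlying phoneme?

3

Segments that undergo a rule: /i/ → [iː] (rule 3); /b/ → [β] (rule 2); /e/ → [eː] (rule 3).
All other segments surface unchanged.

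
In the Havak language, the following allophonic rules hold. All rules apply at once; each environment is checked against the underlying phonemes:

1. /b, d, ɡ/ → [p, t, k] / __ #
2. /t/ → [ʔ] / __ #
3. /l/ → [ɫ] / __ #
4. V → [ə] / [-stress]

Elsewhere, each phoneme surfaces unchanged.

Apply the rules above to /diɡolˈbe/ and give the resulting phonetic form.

[dəɡəlˈbe]

/d/ (word-initial): rule 1 targets it, but not word-finally → unchanged [d].
Rule 4 applies to /i/ (between /d/ and /ɡ/: in an unstressed syllable) → [ə].
/ɡ/ (between /i/ and /o/) is in the target of rule 1 but the environment (word-finally) is not met → [ɡ].
/o/ — between /ɡ/ and /l/, in an unstressed syllable — surfaces as [ə] (rule 4).
/l/ (between /o/ and /b/) fails the environment for rule 3, so it stays [l].
/b/ (between /l/ and /e/) is in the target of rule 1 but the environment (word-finally) is not met → [b].
/e/ (word-final) fails the environment for rule 4, so it stays [e].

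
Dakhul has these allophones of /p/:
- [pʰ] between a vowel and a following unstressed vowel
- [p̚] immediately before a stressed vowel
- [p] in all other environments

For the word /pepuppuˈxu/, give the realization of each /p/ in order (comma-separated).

[p], [pʰ], [p], [p]

Occurrence 1 (position 1): no conditioning environment matches → elsewhere allophone [p].
Occurrence 2 (position 3): between a vowel and a following unstressed vowel → [pʰ].
Occurrence 3 (position 5): no conditioning environment matches → elsewhere allophone [p].
Occurrence 4 (position 6): no conditioning environment matches → elsewhere allophone [p].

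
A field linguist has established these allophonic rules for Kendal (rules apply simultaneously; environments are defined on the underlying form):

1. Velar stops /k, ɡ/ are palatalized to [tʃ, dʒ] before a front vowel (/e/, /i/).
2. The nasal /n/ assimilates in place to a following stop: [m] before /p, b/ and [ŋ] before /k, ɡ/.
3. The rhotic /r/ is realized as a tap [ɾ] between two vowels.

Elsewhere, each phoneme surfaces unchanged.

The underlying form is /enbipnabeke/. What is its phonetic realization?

/e/ (word-initial): no rule targets it → [e].
/n/ (between /e/ and /b/): before a labial or velar stop, so rule 2 applies → [m].
/b/ — not in any rule's target class → [b].
/i/ (between /b/ and /p/) is unaffected → [i].
/p/ (between /i/ and /n/): no rule targets it → [p].
/n/ — between /p/ and /a/; rule 2 does not apply here → [n].
/a/ stays [a].
/b/ (between /a/ and /e/) is unaffected → [b].
/e/ — not in any rule's target class → [e].
/k/ — between /e/ and /e/, before a front vowel — surfaces as [tʃ] (rule 1).
/e/ (word-final) is unaffected → [e].

[embipnabetʃe]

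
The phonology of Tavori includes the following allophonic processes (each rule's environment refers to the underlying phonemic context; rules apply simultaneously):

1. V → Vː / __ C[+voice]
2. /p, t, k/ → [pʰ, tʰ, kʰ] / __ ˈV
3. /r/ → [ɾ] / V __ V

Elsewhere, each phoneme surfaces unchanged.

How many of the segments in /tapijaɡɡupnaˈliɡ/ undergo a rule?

4

Segments that undergo a rule: /i/ → [iː] (rule 1); /a/ → [aː] (rule 1); /a/ → [aː] (rule 1); /i/ → [iː] (rule 1).
All other segments surface unchanged.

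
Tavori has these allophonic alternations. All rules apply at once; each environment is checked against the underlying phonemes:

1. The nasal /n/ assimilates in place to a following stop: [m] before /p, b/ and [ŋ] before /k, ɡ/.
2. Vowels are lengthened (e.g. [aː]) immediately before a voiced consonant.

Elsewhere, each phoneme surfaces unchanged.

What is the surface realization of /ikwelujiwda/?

[ikweːluːjiːwda]

/i/ (word-initial): rule 2 targets it, but not before a voiced consonant → unchanged [i].
/k/ — not in any rule's target class → [k].
/w/ (between /k/ and /e/) is unaffected → [w].
/e/ (between /w/ and /l/): before a voiced consonant, so rule 2 applies → [eː].
/l/ (between /e/ and /u/) is unaffected → [l].
/u/ (between /l/ and /j/) occurs before a voiced consonant → [uː] by rule 2.
/j/ (between /u/ and /i/): no rule targets it → [j].
/i/ (between /j/ and /w/) occurs before a voiced consonant → [iː] by rule 2.
/w/ (between /i/ and /d/) is unaffected → [w].
/d/ (between /w/ and /a/): no rule targets it → [d].
/a/ — word-final; rule 2 does not apply here → [a].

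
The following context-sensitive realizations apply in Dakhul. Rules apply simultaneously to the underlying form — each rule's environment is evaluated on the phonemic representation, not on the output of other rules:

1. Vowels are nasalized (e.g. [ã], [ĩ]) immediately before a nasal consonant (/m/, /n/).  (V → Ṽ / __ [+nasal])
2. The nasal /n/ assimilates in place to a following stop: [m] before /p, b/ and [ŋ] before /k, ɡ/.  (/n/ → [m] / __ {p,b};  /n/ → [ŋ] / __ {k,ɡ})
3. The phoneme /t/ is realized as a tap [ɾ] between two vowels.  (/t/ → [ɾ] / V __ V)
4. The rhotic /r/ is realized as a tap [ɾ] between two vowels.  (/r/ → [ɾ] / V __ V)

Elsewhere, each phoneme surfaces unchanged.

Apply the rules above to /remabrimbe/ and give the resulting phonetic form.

[rẽmabrĩmbe]

/r/ — word-initial; rule 4 does not apply here → [r].
/e/ — between /r/ and /m/, before a nasal consonant — surfaces as [ẽ] (rule 1).
/m/ (between /e/ and /a/) is unaffected → [m].
/a/ (between /m/ and /b/): rule 1 targets it, but not before a nasal consonant → unchanged [a].
/b/ (between /a/ and /r/): no rule targets it → [b].
/r/ (between /b/ and /i/) fails the environment for rule 4, so it stays [r].
/i/ (between /r/ and /m/) occurs before a nasal consonant → [ĩ] by rule 1.
/m/ (between /i/ and /b/): no rule targets it → [m].
/b/ — not in any rule's target class → [b].
/e/ (word-final): rule 1 targets it, but not before a nasal consonant → unchanged [e].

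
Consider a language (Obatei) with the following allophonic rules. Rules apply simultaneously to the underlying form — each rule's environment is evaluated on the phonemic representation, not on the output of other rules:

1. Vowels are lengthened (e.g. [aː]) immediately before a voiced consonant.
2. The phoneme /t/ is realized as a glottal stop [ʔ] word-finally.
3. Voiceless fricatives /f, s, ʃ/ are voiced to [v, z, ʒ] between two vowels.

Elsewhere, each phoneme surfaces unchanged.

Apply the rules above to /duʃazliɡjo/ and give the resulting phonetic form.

/d/ (word-initial): no rule targets it → [d].
/u/ (between /d/ and /ʃ/) fails the environment for rule 1, so it stays [u].
/ʃ/ — between /u/ and /a/, between two vowels — surfaces as [ʒ] (rule 3).
/a/ — between /ʃ/ and /z/, before a voiced consonant — surfaces as [aː] (rule 1).
/z/ (between /a/ and /l/): no rule targets it → [z].
/l/ stays [l].
/i/ (between /l/ and /ɡ/): before a voiced consonant, so rule 1 applies → [iː].
/ɡ/ (between /i/ and /j/) is unaffected → [ɡ].
/j/ — not in any rule's target class → [j].
/o/ — word-final; rule 1 does not apply here → [o].

[duʒaːzliːɡjo]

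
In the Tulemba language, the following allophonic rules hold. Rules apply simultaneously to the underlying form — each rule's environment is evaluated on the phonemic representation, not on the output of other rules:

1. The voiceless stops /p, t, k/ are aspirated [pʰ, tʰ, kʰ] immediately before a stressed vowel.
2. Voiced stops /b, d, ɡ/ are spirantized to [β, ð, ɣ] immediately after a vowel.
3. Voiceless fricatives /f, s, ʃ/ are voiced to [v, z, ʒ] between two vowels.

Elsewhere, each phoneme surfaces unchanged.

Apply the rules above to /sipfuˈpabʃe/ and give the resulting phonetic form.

/s/ (word-initial) is in the target of rule 3 but the environment (between two vowels) is not met → [s].
/p/ (between /i/ and /f/): rule 1 targets it, but not immediately before a stressed vowel → unchanged [p].
/f/ (between /p/ and /u/): rule 3 targets it, but not between two vowels → unchanged [f].
/p/ meets the environment for rule 1 (immediately before a stressed vowel) → [pʰ].
/b/ (between /a/ and /ʃ/) occurs immediately after a vowel → [β] by rule 2.
/ʃ/ (between /b/ and /e/) fails the environment for rule 3, so it stays [ʃ].

[sipfuˈpʰaβʃe]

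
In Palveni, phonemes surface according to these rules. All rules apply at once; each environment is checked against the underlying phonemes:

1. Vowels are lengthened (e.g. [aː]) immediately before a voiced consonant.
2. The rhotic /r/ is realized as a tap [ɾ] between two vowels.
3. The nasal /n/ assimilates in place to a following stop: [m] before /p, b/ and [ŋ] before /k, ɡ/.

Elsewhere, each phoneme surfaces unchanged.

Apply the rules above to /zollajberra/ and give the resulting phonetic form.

Rule 1 applies to /o/ (between /z/ and /l/: before a voiced consonant) → [oː].
/a/ — between /l/ and /j/, before a voiced consonant — surfaces as [aː] (rule 1).
/e/ (between /b/ and /r/): before a voiced consonant, so rule 1 applies → [eː].
/r/ — between /e/ and /r/; rule 2 does not apply here → [r].
/r/ (between /r/ and /a/) fails the environment for rule 2, so it stays [r].
/a/ — word-final; rule 1 does not apply here → [a].

[zoːllaːjbeːrra]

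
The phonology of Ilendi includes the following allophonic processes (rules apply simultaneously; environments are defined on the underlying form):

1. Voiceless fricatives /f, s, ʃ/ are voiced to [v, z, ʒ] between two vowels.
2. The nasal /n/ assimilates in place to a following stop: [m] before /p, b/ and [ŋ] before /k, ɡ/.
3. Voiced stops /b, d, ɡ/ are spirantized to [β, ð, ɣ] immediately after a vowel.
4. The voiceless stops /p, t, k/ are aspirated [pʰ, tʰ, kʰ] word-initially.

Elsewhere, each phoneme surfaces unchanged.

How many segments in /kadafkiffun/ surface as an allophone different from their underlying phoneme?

2

Segments that undergo a rule: /k/ → [kʰ] (rule 4); /d/ → [ð] (rule 3).
All other segments surface unchanged.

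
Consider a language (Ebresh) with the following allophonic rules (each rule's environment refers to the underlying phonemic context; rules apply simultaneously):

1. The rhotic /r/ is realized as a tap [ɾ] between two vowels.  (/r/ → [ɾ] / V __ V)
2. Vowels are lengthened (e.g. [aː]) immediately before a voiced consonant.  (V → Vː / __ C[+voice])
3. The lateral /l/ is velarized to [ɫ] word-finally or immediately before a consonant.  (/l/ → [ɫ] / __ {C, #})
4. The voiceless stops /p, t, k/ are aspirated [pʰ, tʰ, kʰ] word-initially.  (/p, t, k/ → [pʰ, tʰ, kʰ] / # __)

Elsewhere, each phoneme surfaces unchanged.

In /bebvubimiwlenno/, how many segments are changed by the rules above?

5

Segments that undergo a rule: /e/ → [eː] (rule 2); /u/ → [uː] (rule 2); /i/ → [iː] (rule 2); /i/ → [iː] (rule 2); /e/ → [eː] (rule 2).
All other segments surface unchanged.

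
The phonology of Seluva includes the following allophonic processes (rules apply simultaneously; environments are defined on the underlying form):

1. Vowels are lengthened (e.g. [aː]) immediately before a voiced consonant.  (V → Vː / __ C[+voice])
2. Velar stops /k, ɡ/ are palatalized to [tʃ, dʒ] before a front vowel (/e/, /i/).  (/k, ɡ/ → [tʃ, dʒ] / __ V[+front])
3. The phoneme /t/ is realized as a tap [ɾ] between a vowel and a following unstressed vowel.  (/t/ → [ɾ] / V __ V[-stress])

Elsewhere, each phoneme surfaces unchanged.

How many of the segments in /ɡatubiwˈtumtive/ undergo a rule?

5

Segments that undergo a rule: /t/ → [ɾ] (rule 3); /u/ → [uː] (rule 1); /i/ → [iː] (rule 1); /u/ → [uː] (rule 1); /i/ → [iː] (rule 1).
All other segments surface unchanged.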